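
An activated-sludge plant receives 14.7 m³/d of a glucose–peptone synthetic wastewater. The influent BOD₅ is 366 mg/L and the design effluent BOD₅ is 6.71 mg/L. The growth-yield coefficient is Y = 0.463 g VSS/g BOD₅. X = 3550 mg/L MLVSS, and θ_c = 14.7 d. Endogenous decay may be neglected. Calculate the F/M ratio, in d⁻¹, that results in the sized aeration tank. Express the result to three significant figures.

Biomass mass balance (decay neglected): V·X = Y·Q·(S₀ − S)·θ_c, so V = 0.463 × 14.7 × (366 − 6.71) × 14.7 / 3550 = 10.13 m³.
F/M = applied load / biomass = Q·S₀/(V·X) = 14.7 × 366 / (10.13 × 3550) = 0.1497 d⁻¹.

F/M ≈ 0.150 d⁻¹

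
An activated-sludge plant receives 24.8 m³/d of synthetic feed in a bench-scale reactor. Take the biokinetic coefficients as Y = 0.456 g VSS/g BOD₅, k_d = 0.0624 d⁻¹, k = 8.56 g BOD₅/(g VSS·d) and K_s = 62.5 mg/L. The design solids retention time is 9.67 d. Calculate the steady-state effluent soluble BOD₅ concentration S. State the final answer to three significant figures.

Effluent substrate depends only on kinetics and SRT: S = K_s(1 + k_d θ_c) / [θ_c(Yk − k_d) − 1] = 62.5 × (1 + 0.0624 × 9.67) / [9.67 × (0.456 × 8.56 − 0.0624) − 1] = 100.2 / 36.14 = 2.773 mg/L.

S ≈ 2.77 mg/L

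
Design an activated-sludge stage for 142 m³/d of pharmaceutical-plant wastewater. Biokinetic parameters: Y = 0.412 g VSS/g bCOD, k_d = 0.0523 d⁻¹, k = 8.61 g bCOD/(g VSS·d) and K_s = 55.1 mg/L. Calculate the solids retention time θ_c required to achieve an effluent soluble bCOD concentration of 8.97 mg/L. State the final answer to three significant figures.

θ_c ≈ 2.25 d

From 1/θ_c = Y·k·S/(K_s + S) − k_d: Y·k·S/(K_s+S) = 0.412 × 8.61 × 8.97 / (55.1 + 8.97) = 0.4966 d⁻¹.
1/θ_c = 0.4966 − 0.0523 = 0.4443 d⁻¹, so θ_c = 2.251 d.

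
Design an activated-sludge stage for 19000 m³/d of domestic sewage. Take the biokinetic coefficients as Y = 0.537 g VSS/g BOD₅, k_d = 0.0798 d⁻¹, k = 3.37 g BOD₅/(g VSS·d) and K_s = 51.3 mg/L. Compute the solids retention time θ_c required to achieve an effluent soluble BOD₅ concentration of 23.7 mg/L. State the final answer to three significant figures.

θ_c ≈ 2.03 d

From 1/θ_c = Y·k·S/(K_s + S) − k_d: Y·k·S/(K_s+S) = 0.537 × 3.37 × 23.7 / (51.3 + 23.7) = 0.5719 d⁻¹.
Then 1/θ_c = μ − k_d = 0.5719 − 0.0798 = 0.4921 d⁻¹, giving θ_c = 2.032 d.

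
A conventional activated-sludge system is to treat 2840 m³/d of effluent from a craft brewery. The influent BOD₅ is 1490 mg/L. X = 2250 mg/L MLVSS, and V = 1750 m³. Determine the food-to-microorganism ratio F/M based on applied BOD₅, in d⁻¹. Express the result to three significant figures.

Food-to-microorganism ratio F/M = Q S₀ / (V X) = 2840 × 1490 / (1750 × 2250) = 1.075 d⁻¹.

F/M ≈ 1.07 d⁻¹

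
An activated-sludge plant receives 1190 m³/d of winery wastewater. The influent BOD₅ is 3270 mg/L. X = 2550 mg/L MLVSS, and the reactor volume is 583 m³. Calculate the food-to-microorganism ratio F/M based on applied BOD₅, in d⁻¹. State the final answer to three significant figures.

F/M = applied load / biomass = Q·S₀/(V·X) = 1190 × 3270 / (583.0 × 2550) = 2.617 d⁻¹.

F/M ≈ 2.62 d⁻¹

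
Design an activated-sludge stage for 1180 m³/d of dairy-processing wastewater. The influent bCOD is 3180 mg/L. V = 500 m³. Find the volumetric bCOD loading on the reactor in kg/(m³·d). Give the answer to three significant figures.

L_v = Q S₀ / V = 1180 × 3180 × 10⁻³ / 500.0 = 7.505 kg/(m³·d).

L_v ≈ 7.50 kg bCOD/(m³·d)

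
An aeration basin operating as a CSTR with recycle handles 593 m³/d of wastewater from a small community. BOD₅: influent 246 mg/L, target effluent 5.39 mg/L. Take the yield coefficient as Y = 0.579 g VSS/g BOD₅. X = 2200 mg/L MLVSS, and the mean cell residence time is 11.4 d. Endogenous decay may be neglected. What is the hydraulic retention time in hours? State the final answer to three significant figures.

Biomass mass balance (decay neglected): V·X = Y·Q·(S₀ − S)·θ_c, so V = 0.579 × 593 × (246 − 5.39) × 11.4 / 2200 = 428.1 m³.
HRT = V/Q = 428.1 m³ / 593 m³·d⁻¹ = 0.7219 d × 24 = 17.33 h.

τ ≈ 17.3 h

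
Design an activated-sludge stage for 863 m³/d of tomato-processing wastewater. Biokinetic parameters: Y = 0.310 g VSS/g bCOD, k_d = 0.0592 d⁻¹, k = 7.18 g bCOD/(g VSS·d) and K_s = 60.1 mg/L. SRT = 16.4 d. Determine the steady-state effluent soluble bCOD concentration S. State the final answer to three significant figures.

Effluent substrate depends only on kinetics and SRT: S = K_s(1 + k_d θ_c) / [θ_c(Yk − k_d) − 1] = 60.1 × (1 + 0.0592 × 16.4) / [16.4 × (0.310 × 7.18 − 0.0592) − 1] = 118.4 / 34.53 = 3.430 mg/L.

S ≈ 3.43 mg/L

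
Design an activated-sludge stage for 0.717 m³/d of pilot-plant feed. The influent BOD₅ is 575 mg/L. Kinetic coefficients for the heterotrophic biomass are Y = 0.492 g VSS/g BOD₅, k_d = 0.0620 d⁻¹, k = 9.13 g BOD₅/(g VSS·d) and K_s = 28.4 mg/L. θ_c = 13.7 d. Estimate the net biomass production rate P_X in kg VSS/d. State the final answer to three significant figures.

P_X ≈ 0.110 kg VSS/d

For a completely mixed reactor with recycle the Lawrence–McCarty relation gives S = K_s·(1 + k_d·θ_c) / [θ_c·(Y·k − k_d) − 1] = 28.4 × (1 + 0.0620 × 13.7) / [13.7 × (0.492 × 9.13 − 0.0620) − 1] = 52.52 / 59.69 = 0.8799 mg/L.
The observed yield is Y_obs = Y/(1 + k_d·θ_c) = 0.492 / (1 + 0.0620 × 13.7) = 0.492 / 1.849 = 0.2660 g VSS per g BOD₅ removed.
Q·(S₀ − S) = 0.717 × (575 − 0.880) × 10⁻³ = 0.4116 kg/d removed.
Biomass produced: P_X = Y_obs·Q·ΔS = 0.2660 × 0.4116 ≈ 0.1095 kg VSS/d.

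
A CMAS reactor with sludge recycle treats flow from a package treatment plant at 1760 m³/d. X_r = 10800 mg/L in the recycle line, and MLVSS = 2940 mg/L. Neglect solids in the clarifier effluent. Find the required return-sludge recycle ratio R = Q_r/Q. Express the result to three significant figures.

R ≈ 0.374

Solids balance on the clarifier gives (1+R)X = R·X_r, so R = X/(X_r − X) = 2940 / (10800 − 2940) = 0.3740.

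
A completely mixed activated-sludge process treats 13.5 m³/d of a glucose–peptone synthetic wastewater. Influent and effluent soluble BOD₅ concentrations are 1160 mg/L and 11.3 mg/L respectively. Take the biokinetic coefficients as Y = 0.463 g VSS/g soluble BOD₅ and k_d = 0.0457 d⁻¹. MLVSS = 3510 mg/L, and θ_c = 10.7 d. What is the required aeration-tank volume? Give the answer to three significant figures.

V ≈ 14.7 m³

Steady-state biomass mass balance: V·X·(1 + k_d·θ_c) = Y·Q·(S₀ − S)·θ_c, so V = 0.463 × 13.5 × (1160 − 11.3) × 10.7 / [3510 × (1 + 0.0457 × 10.7)] = 7.68×10^4 / 5226 = 14.70 m³.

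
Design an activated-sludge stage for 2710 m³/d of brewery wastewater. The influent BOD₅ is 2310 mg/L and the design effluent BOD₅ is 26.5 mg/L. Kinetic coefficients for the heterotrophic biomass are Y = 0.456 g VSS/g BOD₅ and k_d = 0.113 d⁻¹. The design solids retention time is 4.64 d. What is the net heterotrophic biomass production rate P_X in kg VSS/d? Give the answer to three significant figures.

P_X ≈ 1850 kg VSS/d

The observed yield is Y_obs = Y/(1 + k_d·θ_c) = 0.456 / (1 + 0.113 × 4.64) = 0.456 / 1.524 = 0.2991 g VSS per g BOD₅ removed.
ΔS = 2310 − 26.5 = 2284 mg/L, so the substrate removal rate is 2710 × 2284/1000 = 6188 kg BOD₅/d.
So the net sludge growth is P_X = 0.2991 × 6188 = 1851 kg VSS/d.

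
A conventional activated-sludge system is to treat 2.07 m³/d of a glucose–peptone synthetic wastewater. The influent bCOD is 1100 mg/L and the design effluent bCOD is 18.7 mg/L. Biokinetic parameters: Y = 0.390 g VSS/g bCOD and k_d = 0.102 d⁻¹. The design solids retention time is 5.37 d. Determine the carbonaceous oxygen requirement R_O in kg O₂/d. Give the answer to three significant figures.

R_O ≈ 1.44 kg O₂/d

Correct the yield for decay: Y_obs = Y/(1 + k_d θ_c) = 0.390 / (1 + 0.102 × 5.37) = 0.390 / 1.548 = 0.2520.
Q·(S₀ − S) = 2.07 × (1100 − 18.7) × 10⁻³ = 2.238 kg/d removed.
Biomass synthesised: P_X = Y_obs × 2.238 = 0.5640 kg VSS/d.
R_O = Q·ΔS − 1.42 P_X = 2.238 − 0.8009 = 1.437 kg O₂/d.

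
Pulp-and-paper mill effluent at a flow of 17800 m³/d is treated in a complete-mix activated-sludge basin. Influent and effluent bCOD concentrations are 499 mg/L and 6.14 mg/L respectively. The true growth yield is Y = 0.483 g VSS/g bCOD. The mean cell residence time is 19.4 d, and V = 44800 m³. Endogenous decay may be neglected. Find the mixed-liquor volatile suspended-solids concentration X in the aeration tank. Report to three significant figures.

X ≈ 1830 mg/L

Without decay, X = Y Q (S₀−S) θ_c / V = 0.483 × 17800 × (499 − 6.14) × 19.4 / 44800 = 1835 mg/L.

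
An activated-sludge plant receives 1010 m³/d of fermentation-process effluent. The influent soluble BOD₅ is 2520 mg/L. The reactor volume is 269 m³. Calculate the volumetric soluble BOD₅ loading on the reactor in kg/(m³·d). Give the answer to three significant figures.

L_v ≈ 9.46 kg soluble BOD₅/(m³·d)

L_v = Q S₀ / V = 1010 × 2520 × 10⁻³ / 269.0 = 9.462 kg/(m³·d).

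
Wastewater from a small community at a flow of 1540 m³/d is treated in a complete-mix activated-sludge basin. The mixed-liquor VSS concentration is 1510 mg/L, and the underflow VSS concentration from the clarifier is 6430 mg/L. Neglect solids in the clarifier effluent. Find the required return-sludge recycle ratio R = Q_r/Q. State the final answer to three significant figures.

Solids balance on the clarifier gives (1+R)X = R·X_r, so R = X/(X_r − X) = 1510 / (6430 − 1510) = 0.3069.

R ≈ 0.307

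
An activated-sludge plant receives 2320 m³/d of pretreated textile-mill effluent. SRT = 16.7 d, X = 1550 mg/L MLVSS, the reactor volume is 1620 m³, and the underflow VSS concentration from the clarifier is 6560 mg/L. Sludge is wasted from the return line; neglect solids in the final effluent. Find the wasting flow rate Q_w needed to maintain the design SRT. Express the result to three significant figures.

Q_w ≈ 22.9 m³/d

θ_c = V·X/(Q_w·X_r) when wasting from the recycle, so Q_w = V·X/(θ_c·X_r) = 1620 × 1550 / (16.7 × 6560) = 22.92 m³/d.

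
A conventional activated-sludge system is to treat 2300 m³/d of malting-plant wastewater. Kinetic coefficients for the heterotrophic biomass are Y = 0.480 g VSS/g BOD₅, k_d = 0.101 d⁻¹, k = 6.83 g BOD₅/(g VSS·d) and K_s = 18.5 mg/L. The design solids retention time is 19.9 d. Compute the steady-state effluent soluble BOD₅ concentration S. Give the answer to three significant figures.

S ≈ 0.895 mg/L

From the Monod/SRT balance for a CMAS, S = K_s·(1+k_d θ_c)/[θ_c·(Y k − k_d) − 1] = 18.5 × (1 + 0.101 × 19.9) / [19.9 × (0.480 × 6.83 − 0.101) − 1] = 55.68 / 62.23 = 0.8948 mg/L.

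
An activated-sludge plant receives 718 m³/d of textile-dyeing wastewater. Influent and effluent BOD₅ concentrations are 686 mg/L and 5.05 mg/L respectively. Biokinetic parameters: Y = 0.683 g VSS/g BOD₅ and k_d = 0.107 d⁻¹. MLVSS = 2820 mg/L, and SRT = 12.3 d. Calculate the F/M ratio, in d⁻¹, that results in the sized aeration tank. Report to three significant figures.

F/M ≈ 0.278 d⁻¹

From the SRT design equation V = Y Q (S₀−S) θ_c / [X (1 + k_d θ_c)] = 0.683 × 718 × (686 − 5.05) × 12.3 / [2820 × (1 + 0.107 × 12.3)] = 4.11×10^6 / 6531 = 628.9 m³.
Food-to-microorganism ratio F/M = Q S₀ / (V X) = 718 × 686 / (628.9 × 2820) = 0.2777 d⁻¹.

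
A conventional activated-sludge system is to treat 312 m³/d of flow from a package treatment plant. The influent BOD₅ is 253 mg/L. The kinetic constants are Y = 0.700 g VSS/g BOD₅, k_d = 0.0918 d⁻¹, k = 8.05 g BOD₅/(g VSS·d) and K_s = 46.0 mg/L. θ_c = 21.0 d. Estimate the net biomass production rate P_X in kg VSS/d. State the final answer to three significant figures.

P_X ≈ 18.8 kg VSS/d

For a completely mixed reactor with recycle the Lawrence–McCarty relation gives S = K_s·(1 + k_d·θ_c) / [θ_c·(Y·k − k_d) − 1] = 46.0 × (1 + 0.0918 × 21.0) / [21.0 × (0.700 × 8.05 − 0.0918) − 1] = 134.7 / 115.4 = 1.167 mg/L.
Y_obs = Y / (1 + k_d θ_c) = 0.700 / (1 + 0.0918 × 21.0) = 0.700 / 2.928 = 0.2391.
Q·(S₀ − S) = 312 × (253 − 1.17) × 10⁻³ = 78.57 kg/d removed.
Net biomass production P_X = Y_obs × Q·(S₀ − S) = 0.2391 × 78.57 = 18.79 kg VSS/d.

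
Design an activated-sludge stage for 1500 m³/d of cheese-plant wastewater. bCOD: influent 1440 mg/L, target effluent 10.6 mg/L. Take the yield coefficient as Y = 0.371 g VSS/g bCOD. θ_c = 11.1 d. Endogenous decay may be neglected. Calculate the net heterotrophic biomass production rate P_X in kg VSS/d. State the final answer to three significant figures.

P_X ≈ 795 kg VSS/d

No decay correction is needed, so Y_obs = Y = 0.371.
Substrate removed = Q·(S₀ − S) = 1500 m³/d × (1440 − 10.6) g/m³ = 2.14×10^6 g/d = 2144 kg/d.
So the net sludge growth is P_X = 0.3710 × 2144 = 795.5 kg VSS/d.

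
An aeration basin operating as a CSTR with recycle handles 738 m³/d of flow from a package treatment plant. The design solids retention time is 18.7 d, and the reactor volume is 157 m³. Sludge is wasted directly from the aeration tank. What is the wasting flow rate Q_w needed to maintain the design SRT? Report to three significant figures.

For wasting at MLVSS concentration, Q_w = V/θ_c = 157.0/18.7 = 8.396 m³/d.

Q_w ≈ 8.40 m³/d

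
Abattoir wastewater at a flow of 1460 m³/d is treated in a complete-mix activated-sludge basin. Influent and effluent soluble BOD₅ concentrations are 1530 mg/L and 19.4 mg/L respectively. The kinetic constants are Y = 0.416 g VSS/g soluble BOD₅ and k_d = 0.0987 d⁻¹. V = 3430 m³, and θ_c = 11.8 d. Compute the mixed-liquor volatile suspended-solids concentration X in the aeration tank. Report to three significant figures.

X ≈ 1460 mg/L

X = Y·Q·ΔS·θ_c / [V·(1 + k_d θ_c)] = 0.416 × 1460 × (1530 − 19.4) × 11.8 / [3430 × (1 + 0.0987 × 11.8)] = 1458 mg/L.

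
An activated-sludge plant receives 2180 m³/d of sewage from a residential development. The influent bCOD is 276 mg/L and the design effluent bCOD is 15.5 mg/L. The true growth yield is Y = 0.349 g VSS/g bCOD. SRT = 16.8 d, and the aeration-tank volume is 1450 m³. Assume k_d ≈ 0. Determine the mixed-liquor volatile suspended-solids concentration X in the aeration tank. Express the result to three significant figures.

Without decay, X = Y Q (S₀−S) θ_c / V = 0.349 × 2180 × (276 − 15.5) × 16.8 / 1450 = 2296 mg/L.

X ≈ 2300 mg/L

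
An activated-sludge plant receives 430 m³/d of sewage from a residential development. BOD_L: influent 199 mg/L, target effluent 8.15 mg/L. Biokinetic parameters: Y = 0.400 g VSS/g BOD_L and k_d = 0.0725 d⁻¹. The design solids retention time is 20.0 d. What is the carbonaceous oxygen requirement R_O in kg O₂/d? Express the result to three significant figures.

R_O ≈ 63.0 kg O₂/d

Y_obs = Y / (1 + k_d θ_c) = 0.400 / (1 + 0.0725 × 20.0) = 0.400 / 2.450 = 0.1633.
Substrate removed = Q·(S₀ − S) = 430 m³/d × (199 − 8.15) g/m³ = 8.21×10^4 g/d = 82.07 kg/d.
P_X = Y_obs·Q·(S₀ − S) = 0.1633 × 82.07 = 13.40 kg VSS/d.
R_O = Q·(S₀ − S) − 1.42·P_X = 82.07 − 1.42 × 13.40 = 63.04 kg O₂/d.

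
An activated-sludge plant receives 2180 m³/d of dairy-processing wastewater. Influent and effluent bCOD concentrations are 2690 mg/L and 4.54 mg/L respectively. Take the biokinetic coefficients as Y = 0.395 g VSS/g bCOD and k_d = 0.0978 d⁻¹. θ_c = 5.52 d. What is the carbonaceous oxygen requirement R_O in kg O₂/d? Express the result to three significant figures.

R_O ≈ 3720 kg O₂/d

The observed yield is Y_obs = Y/(1 + k_d·θ_c) = 0.395 / (1 + 0.0978 × 5.52) = 0.395 / 1.540 = 0.2565 g VSS per g bCOD removed.
ΔS = 2690 − 4.54 = 2685 mg/L, so the substrate removal rate is 2180 × 2685/1000 = 5854 kg bCOD/d.
P_X = Y_obs·Q·(S₀ − S) = 0.2565 × 5854 = 1502 kg VSS/d.
Carbonaceous O₂ demand = substrate oxidised − cell-mass equivalent = 5854 − 1.42 × 1502 = 3722 kg O₂/d.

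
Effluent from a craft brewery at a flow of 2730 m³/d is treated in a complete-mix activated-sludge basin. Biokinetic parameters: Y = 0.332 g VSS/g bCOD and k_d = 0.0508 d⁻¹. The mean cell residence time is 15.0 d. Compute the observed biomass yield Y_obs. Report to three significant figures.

Y_obs ≈ 0.188 g VSS/g bCOD

Y_obs = Y / (1 + k_d θ_c) = 0.332 / (1 + 0.0508 × 15.0) = 0.332 / 1.762 = 0.1884.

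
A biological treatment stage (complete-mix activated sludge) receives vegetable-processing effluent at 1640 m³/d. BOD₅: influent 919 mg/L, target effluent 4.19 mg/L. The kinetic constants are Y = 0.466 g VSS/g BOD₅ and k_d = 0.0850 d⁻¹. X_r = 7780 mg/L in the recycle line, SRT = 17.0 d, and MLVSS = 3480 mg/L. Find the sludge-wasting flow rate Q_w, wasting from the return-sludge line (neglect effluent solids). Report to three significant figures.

From the SRT design equation V = Y Q (S₀−S) θ_c / [X (1 + k_d θ_c)] = 0.466 × 1640 × (919 − 4.19) × 17.0 / [3480 × (1 + 0.0850 × 17.0)] = 1.19×10^7 / 8509 = 1397 m³.
θ_c = V·X/(Q_w·X_r) when wasting from the recycle, so Q_w = V·X/(θ_c·X_r) = 1397 × 3480 / (17.0 × 7780) = 36.75 m³/d.

Q_w ≈ 36.8 m³/d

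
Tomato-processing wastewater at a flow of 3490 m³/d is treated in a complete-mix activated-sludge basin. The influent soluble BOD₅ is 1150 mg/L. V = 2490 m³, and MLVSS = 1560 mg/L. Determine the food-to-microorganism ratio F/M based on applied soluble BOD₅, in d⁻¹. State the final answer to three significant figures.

F/M ≈ 1.03 d⁻¹

F/M = applied load / biomass = Q·S₀/(V·X) = 3490 × 1150 / (2490 × 1560) = 1.033 d⁻¹.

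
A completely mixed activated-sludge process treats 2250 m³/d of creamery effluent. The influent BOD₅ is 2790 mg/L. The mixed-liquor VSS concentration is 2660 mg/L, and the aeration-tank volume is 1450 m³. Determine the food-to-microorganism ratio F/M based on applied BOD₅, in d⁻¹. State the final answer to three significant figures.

F/M = applied load / biomass = Q·S₀/(V·X) = 2250 × 2790 / (1450 × 2660) = 1.628 d⁻¹.

F/M ≈ 1.63 d⁻¹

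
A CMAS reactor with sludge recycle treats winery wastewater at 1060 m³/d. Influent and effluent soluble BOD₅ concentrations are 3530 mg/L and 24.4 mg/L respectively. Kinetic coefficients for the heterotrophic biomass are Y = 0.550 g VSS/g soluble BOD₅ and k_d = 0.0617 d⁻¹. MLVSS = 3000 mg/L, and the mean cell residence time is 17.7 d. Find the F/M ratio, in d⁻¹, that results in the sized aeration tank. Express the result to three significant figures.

Steady-state biomass mass balance: V·X·(1 + k_d·θ_c) = Y·Q·(S₀ − S)·θ_c, so V = 0.550 × 1060 × (3530 − 24.4) × 17.7 / [3000 × (1 + 0.0617 × 17.7)] = 3.62×10^7 / 6276 = 5764 m³.
F/M = applied load / biomass = Q·S₀/(V·X) = 1060 × 3530 / (5764 × 3000) = 0.2164 d⁻¹.

F/M ≈ 0.216 d⁻¹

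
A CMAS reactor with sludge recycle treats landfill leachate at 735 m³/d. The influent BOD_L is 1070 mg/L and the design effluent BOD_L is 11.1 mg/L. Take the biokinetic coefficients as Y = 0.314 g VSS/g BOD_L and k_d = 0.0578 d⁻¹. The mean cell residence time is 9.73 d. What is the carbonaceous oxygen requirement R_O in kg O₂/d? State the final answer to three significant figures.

Observed yield with endogenous decay: Y_obs = Y / (1 + k_d·θ_c) = 0.314 / (1 + 0.0578 × 9.73) = 0.314 / 1.562 = 0.2010 g VSS/g BOD_L.
Mass of BOD_L removed per day: Q(S₀ − S) = 735 × 1059 g/m³ = 778.3 kg/d.
Biomass synthesised: P_X = Y_obs × 778.3 = 156.4 kg VSS/d.
R_O = Q·(S₀ − S) − 1.42·P_X = 778.3 − 1.42 × 156.4 = 556.2 kg O₂/d.

R_O ≈ 556 kg O₂/d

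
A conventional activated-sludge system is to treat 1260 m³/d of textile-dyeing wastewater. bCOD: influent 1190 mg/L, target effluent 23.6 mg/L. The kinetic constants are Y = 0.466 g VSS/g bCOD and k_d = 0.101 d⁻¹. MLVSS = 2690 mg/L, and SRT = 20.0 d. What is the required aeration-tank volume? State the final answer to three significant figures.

From the SRT design equation V = Y Q (S₀−S) θ_c / [X (1 + k_d θ_c)] = 0.466 × 1260 × (1190 − 23.6) × 20.0 / [2690 × (1 + 0.101 × 20.0)] = 1.37×10^7 / 8124 = 1686 m³.

V ≈ 1690 m³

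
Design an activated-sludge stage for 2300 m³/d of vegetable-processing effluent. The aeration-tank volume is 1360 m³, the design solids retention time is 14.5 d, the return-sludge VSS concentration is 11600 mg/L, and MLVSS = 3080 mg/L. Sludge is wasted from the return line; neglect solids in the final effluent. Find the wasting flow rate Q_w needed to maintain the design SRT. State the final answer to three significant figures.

Q_w = (V·X)/(θ_c X_r) = 1360 × 3080 / (14.5 × 11600) = 24.90 m³/d.

Q_w ≈ 24.9 m³/d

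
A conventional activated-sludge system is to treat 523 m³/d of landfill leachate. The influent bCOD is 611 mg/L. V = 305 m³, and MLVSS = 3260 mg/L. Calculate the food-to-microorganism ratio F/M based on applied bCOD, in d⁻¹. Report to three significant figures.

F/M ≈ 0.321 d⁻¹

F/M = applied load / biomass = Q·S₀/(V·X) = 523 × 611 / (305.0 × 3260) = 0.3214 d⁻¹.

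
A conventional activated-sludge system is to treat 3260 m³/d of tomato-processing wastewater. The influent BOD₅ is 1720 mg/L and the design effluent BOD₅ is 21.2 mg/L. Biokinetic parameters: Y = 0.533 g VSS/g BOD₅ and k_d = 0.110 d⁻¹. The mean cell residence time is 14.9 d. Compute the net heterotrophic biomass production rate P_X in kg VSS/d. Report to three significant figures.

P_X ≈ 1120 kg VSS/d

Observed yield with endogenous decay: Y_obs = Y / (1 + k_d·θ_c) = 0.533 / (1 + 0.110 × 14.9) = 0.533 / 2.639 = 0.2020 g VSS/g BOD₅.
Q·(S₀ − S) = 3260 × (1720 − 21.2) × 10⁻³ = 5538 kg/d removed.
P_X = Y_obs · Q(S₀ − S) = 0.2020 × 5538 = 1119 kg VSS/d.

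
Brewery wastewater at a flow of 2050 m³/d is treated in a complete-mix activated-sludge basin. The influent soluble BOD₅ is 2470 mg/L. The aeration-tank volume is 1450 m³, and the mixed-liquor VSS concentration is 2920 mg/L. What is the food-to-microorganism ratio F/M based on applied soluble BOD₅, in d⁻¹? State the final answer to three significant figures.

F/M ≈ 1.20 d⁻¹

Food-to-microorganism ratio F/M = Q S₀ / (V X) = 2050 × 2470 / (1450 × 2920) = 1.196 d⁻¹.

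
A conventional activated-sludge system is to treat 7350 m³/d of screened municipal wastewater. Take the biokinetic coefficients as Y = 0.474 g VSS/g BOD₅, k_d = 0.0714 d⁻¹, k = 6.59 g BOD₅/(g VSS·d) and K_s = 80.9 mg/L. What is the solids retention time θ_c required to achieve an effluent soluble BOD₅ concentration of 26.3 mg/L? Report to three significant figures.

θ_c ≈ 1.44 d

Specific growth rate at S = 26.3 mg/L: μ = YkS/(K_s+S) = 0.474·6.59·26.3/(80.9+26.3) = 0.7663 d⁻¹.
1/θ_c = 0.7663 − 0.0714 = 0.6949 d⁻¹, so θ_c = 1.439 d.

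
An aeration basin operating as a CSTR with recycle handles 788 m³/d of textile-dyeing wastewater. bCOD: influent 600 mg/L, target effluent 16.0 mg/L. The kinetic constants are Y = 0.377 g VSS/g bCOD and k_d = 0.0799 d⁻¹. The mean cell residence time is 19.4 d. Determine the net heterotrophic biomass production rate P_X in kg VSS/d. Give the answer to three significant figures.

Y_obs = Y / (1 + k_d θ_c) = 0.377 / (1 + 0.0799 × 19.4) = 0.377 / 2.550 = 0.1478.
Substrate removed = Q·(S₀ − S) = 788 m³/d × (600 − 16.0) g/m³ = 4.6×10^5 g/d = 460.2 kg/d.
So the net sludge growth is P_X = 0.1478 × 460.2 = 68.03 kg VSS/d.

P_X ≈ 68.0 kg VSS/d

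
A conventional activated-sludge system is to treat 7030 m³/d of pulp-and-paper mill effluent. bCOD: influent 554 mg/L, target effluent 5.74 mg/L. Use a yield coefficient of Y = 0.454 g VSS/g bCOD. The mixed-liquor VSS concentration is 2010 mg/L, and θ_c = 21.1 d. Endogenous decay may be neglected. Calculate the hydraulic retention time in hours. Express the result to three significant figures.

Biomass mass balance (decay neglected): V·X = Y·Q·(S₀ − S)·θ_c, so V = 0.454 × 7030 × (554 − 5.74) × 21.1 / 2010 = 18369 m³.
HRT = V/Q = 18369 m³ / 7030 m³·d⁻¹ = 2.613 d × 24 = 62.71 h.

τ ≈ 62.7 h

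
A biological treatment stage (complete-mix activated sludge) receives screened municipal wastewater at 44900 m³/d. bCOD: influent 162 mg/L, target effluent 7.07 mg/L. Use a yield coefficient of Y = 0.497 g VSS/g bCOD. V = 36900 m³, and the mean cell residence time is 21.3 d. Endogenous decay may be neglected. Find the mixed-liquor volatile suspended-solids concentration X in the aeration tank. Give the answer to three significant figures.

X ≈ 2000 mg/L

X = Y·Q·ΔS·θ_c / V = 0.497 × 44900 × (162 − 7.07) × 21.3 / 36900 = 1996 mg/L.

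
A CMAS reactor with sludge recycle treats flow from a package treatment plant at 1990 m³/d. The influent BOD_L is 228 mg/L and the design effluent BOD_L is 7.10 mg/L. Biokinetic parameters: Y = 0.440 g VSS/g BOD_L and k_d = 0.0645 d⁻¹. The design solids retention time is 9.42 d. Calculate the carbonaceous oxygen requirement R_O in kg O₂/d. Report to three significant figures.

Observed yield with endogenous decay: Y_obs = Y / (1 + k_d·θ_c) = 0.440 / (1 + 0.0645 × 9.42) = 0.440 / 1.608 = 0.2737 g VSS/g BOD_L.
Q·(S₀ − S) = 1990 × (228 − 7.10) × 10⁻³ = 439.6 kg/d removed.
Net sludge production P_X = 0.2737 × 439.6 = 120.3 kg VSS/d.
R_O = Q·(S₀ − S) − 1.42·P_X = 439.6 − 1.42 × 120.3 = 268.7 kg O₂/d.

R_O ≈ 269 kg O₂/d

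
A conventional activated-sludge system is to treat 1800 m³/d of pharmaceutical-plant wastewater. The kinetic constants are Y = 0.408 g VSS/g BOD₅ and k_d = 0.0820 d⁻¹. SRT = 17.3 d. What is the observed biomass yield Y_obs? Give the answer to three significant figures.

Y_obs ≈ 0.169 g VSS/g BOD₅

Observed yield with endogenous decay: Y_obs = Y / (1 + k_d·θ_c) = 0.408 / (1 + 0.0820 × 17.3) = 0.408 / 2.419 = 0.1687 g VSS/g BOD₅.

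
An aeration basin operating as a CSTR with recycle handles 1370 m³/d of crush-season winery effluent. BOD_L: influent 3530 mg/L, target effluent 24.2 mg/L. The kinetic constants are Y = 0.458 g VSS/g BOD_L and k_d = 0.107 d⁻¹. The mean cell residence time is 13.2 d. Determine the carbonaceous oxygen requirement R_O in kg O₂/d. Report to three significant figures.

R_O ≈ 3510 kg O₂/d

Observed yield with endogenous decay: Y_obs = Y / (1 + k_d·θ_c) = 0.458 / (1 + 0.107 × 13.2) = 0.458 / 2.412 = 0.1899 g VSS/g BOD_L.
Mass of BOD_L removed per day: Q(S₀ − S) = 1370 × 3506 g/m³ = 4803 kg/d.
Biomass synthesised: P_X = Y_obs × 4803 = 911.9 kg VSS/d.
Carbonaceous O₂ demand = substrate oxidised − cell-mass equivalent = 4803 − 1.42 × 911.9 = 3508 kg O₂/d.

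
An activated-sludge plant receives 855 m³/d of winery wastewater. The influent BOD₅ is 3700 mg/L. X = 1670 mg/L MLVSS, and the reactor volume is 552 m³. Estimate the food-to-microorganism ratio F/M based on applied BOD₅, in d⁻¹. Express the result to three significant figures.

F/M ≈ 3.43 d⁻¹

F/M = Q·S₀ / (V·X) = 855 × 3700 / (552.0 × 1670) = 3.432 g BOD₅·(g VSS·d)⁻¹.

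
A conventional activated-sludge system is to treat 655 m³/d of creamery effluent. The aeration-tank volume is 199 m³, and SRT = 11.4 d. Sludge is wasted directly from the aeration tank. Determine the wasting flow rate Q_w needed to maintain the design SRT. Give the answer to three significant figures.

Q_w ≈ 17.5 m³/d

With mixed-liquor wasting, θ_c = V/Q_w, so Q_w = V/θ_c = 199.0/11.4 = 17.46 m³/d.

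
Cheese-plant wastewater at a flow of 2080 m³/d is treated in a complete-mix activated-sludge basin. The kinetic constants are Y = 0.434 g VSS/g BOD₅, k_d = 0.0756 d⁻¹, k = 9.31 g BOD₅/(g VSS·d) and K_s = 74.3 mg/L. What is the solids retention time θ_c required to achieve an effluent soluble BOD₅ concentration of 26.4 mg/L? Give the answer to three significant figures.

From 1/θ_c = Y·k·S/(K_s + S) − k_d: Y·k·S/(K_s+S) = 0.434 × 9.31 × 26.4 / (74.3 + 26.4) = 1.059 d⁻¹.
θ_c = 1/(μ − k_d) = 1/(1.059 − 0.0756) = 1/0.9837 = 1.017 d.

θ_c ≈ 1.02 d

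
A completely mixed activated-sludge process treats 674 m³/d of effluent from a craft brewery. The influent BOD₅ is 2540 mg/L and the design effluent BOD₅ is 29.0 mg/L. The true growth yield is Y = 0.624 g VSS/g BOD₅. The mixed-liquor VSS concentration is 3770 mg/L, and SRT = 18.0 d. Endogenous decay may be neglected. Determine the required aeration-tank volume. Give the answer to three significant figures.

With k_d = 0 the design equation reduces to V = Y Q (S₀−S) θ_c / X = 0.624 × 674 × (2540 − 29.0) × 18.0 / 3770 = 5042 m³.

V ≈ 5040 m³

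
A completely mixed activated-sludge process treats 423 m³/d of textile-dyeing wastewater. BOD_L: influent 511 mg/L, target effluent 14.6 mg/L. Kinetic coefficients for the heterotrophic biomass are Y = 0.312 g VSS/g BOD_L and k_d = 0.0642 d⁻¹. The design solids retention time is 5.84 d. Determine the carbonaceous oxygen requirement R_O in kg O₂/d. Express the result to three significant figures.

Observed yield with endogenous decay: Y_obs = Y / (1 + k_d·θ_c) = 0.312 / (1 + 0.0642 × 5.84) = 0.312 / 1.375 = 0.2269 g VSS/g BOD_L.
Mass of BOD_L removed per day: Q(S₀ − S) = 423 × 496.4 g/m³ = 210.0 kg/d.
Net sludge production P_X = 0.2269 × 210.0 = 47.65 kg VSS/d.
R_O = Q·(S₀ − S) − 1.42·P_X = 210.0 − 1.42 × 47.65 = 142.3 kg O₂/d.

R_O ≈ 142 kg O₂/d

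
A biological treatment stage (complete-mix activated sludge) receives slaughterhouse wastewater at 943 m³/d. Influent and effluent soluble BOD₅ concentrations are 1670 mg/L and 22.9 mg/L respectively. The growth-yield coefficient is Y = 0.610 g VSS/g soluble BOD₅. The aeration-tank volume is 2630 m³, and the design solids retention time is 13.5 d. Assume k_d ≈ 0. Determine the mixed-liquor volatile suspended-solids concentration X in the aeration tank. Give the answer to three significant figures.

From V·X = Y·Q·(S₀ − S)·θ_c (decay neglected): X = 0.610 × 943 × (1670 − 22.9) × 13.5 / 2630 = 4863 mg/L.

X ≈ 4860 mg/L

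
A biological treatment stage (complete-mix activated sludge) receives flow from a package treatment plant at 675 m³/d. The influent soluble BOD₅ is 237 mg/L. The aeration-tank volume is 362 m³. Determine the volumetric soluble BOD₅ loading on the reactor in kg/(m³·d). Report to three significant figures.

Volumetric loading L_v = Q·S₀ / V = 675 × 237 g/m³ / 362.0 m³ = 441.9 g/(m³·d) = 0.4419 kg soluble BOD₅/(m³·d).

L_v ≈ 0.442 kg soluble BOD₅/(m³·d)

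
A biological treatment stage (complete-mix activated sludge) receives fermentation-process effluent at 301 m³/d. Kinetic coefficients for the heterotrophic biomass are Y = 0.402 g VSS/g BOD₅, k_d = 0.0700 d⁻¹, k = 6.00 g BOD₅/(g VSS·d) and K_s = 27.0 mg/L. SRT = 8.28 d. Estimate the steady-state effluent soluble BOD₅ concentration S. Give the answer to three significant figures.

For a completely mixed reactor with recycle the Lawrence–McCarty relation gives S = K_s·(1 + k_d·θ_c) / [θ_c·(Y·k − k_d) − 1] = 27.0 × (1 + 0.0700 × 8.28) / [8.28 × (0.402 × 6.00 − 0.0700) − 1] = 42.65 / 18.39 = 2.319 mg/L.

S ≈ 2.32 mg/L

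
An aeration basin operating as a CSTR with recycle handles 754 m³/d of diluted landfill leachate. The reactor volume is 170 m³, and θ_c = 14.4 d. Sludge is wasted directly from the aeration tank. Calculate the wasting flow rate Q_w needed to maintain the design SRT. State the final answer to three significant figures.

With mixed-liquor wasting, θ_c = V/Q_w, so Q_w = V/θ_c = 170.0/14.4 = 11.81 m³/d.

Q_w ≈ 11.8 m³/d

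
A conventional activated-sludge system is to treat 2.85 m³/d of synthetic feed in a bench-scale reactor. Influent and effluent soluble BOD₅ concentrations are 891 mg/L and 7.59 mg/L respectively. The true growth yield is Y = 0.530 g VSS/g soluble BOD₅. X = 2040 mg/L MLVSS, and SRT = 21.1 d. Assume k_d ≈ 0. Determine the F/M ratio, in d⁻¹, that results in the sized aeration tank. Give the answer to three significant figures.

Biomass mass balance (decay neglected): V·X = Y·Q·(S₀ − S)·θ_c, so V = 0.530 × 2.85 × (891 − 7.59) × 21.1 / 2040 = 13.80 m³.
Food-to-microorganism ratio F/M = Q S₀ / (V X) = 2.85 × 891 / (13.80 × 2040) = 0.09019 d⁻¹.

F/M ≈ 0.0902 d⁻¹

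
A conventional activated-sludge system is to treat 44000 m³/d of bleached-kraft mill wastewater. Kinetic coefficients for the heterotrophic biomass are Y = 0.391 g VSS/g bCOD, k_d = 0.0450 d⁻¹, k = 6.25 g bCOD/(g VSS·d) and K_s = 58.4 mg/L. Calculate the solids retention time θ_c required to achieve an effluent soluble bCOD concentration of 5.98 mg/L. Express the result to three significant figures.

From 1/θ_c = Y·k·S/(K_s + S) − k_d: Y·k·S/(K_s+S) = 0.391 × 6.25 × 5.98 / (58.4 + 5.98) = 0.2270 d⁻¹.
1/θ_c = 0.2270 − 0.0450 = 0.1820 d⁻¹, so θ_c = 5.495 d.

θ_c ≈ 5.49 d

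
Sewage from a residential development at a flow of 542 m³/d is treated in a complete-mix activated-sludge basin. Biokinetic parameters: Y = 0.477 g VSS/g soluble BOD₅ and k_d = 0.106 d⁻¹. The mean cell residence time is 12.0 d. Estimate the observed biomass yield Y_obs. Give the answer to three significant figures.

Y_obs = Y / (1 + k_d θ_c) = 0.477 / (1 + 0.106 × 12.0) = 0.477 / 2.272 = 0.2099.

Y_obs ≈ 0.210 g VSS/g soluble BOD₅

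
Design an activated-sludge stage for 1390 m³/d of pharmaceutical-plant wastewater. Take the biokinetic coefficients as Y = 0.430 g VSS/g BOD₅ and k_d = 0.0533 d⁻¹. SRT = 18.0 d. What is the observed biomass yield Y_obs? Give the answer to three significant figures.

Observed yield with endogenous decay: Y_obs = Y / (1 + k_d·θ_c) = 0.430 / (1 + 0.0533 × 18.0) = 0.430 / 1.959 = 0.2195 g VSS/g BOD₅.

Y_obs ≈ 0.219 g VSS/g BOD₅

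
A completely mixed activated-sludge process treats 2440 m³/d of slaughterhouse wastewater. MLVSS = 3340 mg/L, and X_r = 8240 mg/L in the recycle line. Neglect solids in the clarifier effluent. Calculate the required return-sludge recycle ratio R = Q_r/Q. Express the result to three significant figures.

R = Q_r/Q = X/(X_r − X) = 3340 / (8240 − 3340) = 0.6816.

R ≈ 0.682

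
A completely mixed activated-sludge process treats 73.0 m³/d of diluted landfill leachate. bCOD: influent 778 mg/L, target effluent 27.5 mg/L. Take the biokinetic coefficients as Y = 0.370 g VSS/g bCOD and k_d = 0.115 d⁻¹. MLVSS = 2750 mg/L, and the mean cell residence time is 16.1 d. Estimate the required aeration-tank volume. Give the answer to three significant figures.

V ≈ 41.6 m³

Steady-state biomass mass balance: V·X·(1 + k_d·θ_c) = Y·Q·(S₀ − S)·θ_c, so V = 0.370 × 73.0 × (778 − 27.5) × 16.1 / [2750 × (1 + 0.115 × 16.1)] = 3.26×10^5 / 7842 = 41.62 m³.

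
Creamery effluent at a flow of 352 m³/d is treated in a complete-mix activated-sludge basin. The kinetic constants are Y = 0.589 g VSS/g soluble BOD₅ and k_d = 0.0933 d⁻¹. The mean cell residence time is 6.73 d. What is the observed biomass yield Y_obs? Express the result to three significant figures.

Y_obs ≈ 0.362 g VSS/g soluble BOD₅

Y_obs = Y / (1 + k_d θ_c) = 0.589 / (1 + 0.0933 × 6.73) = 0.589 / 1.628 = 0.3618.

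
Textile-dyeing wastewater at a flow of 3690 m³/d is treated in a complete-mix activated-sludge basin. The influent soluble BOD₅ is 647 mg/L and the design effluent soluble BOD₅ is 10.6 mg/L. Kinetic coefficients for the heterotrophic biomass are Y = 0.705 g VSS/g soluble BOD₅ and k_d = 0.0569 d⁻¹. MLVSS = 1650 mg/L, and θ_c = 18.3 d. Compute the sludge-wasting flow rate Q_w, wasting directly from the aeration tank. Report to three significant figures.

Q_w ≈ 492 m³/d

Rearranging the biomass balance for a CMAS with decay, V = Y·Q·ΔS·θ_c / [X·(1+k_d θ_c)] = 0.705 × 3690 × (647 − 10.6) × 18.3 / [1650 × (1 + 0.0569 × 18.3)] = 3.03×10^7 / 3368 = 8995 m³.
With mixed-liquor wasting, θ_c = V/Q_w, so Q_w = V/θ_c = 8995/18.3 = 491.5 m³/d.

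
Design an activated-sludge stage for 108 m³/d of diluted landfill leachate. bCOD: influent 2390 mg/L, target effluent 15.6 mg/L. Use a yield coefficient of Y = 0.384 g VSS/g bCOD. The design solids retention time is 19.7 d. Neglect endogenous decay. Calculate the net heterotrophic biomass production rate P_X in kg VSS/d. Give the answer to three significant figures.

No decay correction is needed, so Y_obs = Y = 0.384.
Mass of bCOD removed per day: Q(S₀ − S) = 108 × 2374 g/m³ = 256.4 kg/d.
P_X = Y_obs · Q(S₀ − S) = 0.3840 × 256.4 = 98.47 kg VSS/d.

P_X ≈ 98.5 kg VSS/d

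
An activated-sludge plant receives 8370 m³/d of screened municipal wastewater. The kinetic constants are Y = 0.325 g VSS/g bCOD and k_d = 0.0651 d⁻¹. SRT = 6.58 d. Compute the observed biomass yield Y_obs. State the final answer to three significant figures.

Correct the yield for decay: Y_obs = Y/(1 + k_d θ_c) = 0.325 / (1 + 0.0651 × 6.58) = 0.325 / 1.428 = 0.2275.

Y_obs ≈ 0.228 g VSS/g bCOD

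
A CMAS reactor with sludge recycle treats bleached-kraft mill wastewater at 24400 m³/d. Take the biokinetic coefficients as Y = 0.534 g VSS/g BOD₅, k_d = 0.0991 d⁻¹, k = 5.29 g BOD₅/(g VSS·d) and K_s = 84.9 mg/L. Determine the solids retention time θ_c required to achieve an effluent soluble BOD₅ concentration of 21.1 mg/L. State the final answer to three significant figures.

Specific growth rate at S = 21.1 mg/L: μ = YkS/(K_s+S) = 0.534·5.29·21.1/(84.9+21.1) = 0.5623 d⁻¹.
1/θ_c = 0.5623 − 0.0991 = 0.4632 d⁻¹, so θ_c = 2.159 d.

θ_c ≈ 2.16 d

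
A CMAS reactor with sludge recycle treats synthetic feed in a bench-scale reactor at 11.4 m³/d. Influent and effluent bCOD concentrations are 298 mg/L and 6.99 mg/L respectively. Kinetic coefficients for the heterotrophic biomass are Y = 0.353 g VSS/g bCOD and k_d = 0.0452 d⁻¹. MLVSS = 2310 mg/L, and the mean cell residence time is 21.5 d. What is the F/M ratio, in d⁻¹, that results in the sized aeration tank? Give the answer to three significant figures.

Steady-state biomass mass balance: V·X·(1 + k_d·θ_c) = Y·Q·(S₀ − S)·θ_c, so V = 0.353 × 11.4 × (298 − 6.99) × 21.5 / [2310 × (1 + 0.0452 × 21.5)] = 2.52×10^4 / 4555 = 5.528 m³.
Food-to-microorganism ratio F/M = Q S₀ / (V X) = 11.4 × 298 / (5.528 × 2310) = 0.2660 d⁻¹.

F/M ≈ 0.266 d⁻¹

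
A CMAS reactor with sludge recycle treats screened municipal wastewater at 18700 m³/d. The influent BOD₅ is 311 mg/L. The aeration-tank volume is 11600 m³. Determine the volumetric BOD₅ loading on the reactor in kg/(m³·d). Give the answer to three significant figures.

L_v ≈ 0.501 kg BOD₅/(m³·d)

Applied BOD₅ load per unit volume = Q·S₀/V = (18700 × 311/1000)/11600 = 0.5014 kg BOD₅·m⁻³·d⁻¹.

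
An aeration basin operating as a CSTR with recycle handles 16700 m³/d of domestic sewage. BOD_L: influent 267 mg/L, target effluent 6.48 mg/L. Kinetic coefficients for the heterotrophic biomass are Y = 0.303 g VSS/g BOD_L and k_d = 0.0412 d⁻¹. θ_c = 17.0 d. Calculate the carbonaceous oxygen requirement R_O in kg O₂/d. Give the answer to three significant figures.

R_O ≈ 3250 kg O₂/d

The observed yield is Y_obs = Y/(1 + k_d·θ_c) = 0.303 / (1 + 0.0412 × 17.0) = 0.303 / 1.700 = 0.1782 g VSS per g BOD_L removed.
ΔS = 267 − 6.48 = 260.5 mg/L, so the substrate removal rate is 16700 × 260.5/1000 = 4351 kg BOD_L/d.
Biomass synthesised: P_X = Y_obs × 4351 = 775.3 kg VSS/d.
R_O = Q·ΔS − 1.42 P_X = 4351 − 1101 = 3250 kg O₂/d.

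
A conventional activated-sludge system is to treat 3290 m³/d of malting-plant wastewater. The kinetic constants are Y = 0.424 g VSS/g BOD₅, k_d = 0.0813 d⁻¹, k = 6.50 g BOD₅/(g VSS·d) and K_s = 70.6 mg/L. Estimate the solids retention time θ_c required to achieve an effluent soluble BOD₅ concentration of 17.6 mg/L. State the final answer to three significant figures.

θ_c ≈ 2.13 d

From 1/θ_c = Y·k·S/(K_s + S) − k_d: Y·k·S/(K_s+S) = 0.424 × 6.50 × 17.6 / (70.6 + 17.6) = 0.5500 d⁻¹.
1/θ_c = 0.5500 − 0.0813 = 0.4687 d⁻¹, so θ_c = 2.134 d.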